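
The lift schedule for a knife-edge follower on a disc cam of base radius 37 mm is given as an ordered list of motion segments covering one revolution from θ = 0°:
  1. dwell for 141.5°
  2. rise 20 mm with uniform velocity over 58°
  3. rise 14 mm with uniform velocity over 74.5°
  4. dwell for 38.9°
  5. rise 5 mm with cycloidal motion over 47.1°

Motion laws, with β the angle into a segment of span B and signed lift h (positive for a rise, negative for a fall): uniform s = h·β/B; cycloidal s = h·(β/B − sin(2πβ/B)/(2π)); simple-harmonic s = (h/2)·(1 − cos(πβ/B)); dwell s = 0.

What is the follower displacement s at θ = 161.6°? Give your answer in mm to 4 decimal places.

seg 1 [0°–141.5°] dwell: s stays 0.0000
seg 2 [141.5°–199.5°] uniform, h=20: θ=161.6° here. β=20.1, B=58. 20·20.1/58 = 6.9310 → s = 6.9310

6.9310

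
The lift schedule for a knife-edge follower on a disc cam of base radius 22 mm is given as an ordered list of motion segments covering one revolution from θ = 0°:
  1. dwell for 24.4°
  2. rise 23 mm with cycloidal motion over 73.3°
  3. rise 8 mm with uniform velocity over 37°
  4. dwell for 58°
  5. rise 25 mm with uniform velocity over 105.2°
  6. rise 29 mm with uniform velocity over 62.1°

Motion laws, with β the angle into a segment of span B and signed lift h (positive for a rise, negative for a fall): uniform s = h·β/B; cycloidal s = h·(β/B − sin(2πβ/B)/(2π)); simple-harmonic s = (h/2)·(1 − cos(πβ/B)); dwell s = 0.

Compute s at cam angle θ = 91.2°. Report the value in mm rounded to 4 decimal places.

seg 1 [0°–24.4°] dwell: s stays 0.0000
seg 2 [24.4°–97.7°] cycloidal, h=23: θ=91.2° here. β=66.8, B=73.3. 23·(0.9113 − sin(2π·0.9113)/(2π)) = 22.8961 → s = 22.8961

22.8961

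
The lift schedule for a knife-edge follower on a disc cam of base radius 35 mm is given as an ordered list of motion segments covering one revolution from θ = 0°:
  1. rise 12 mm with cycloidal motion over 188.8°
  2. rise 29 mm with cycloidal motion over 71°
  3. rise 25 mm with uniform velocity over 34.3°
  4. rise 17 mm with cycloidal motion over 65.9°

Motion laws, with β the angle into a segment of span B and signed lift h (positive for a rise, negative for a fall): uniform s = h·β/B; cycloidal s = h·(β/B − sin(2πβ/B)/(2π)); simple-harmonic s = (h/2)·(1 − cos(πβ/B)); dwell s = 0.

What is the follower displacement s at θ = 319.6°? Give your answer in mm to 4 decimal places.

seg 1 [0°–188.8°] cycloidal, h=12: full span → s += 12 → s = 12.0000
seg 2 [188.8°–259.8°] cycloidal, h=29: full span → s += 29 → s = 41.0000
seg 3 [259.8°–294.1°] uniform, h=25: full span → s += 25 → s = 66.0000
seg 4 [294.1°–360°] cycloidal, h=17: θ=319.6° here. β=25.5, B=65.9. 17·(0.3869 − sin(2π·0.3869)/(2π)) = 4.8139 → s = 70.8139

70.8139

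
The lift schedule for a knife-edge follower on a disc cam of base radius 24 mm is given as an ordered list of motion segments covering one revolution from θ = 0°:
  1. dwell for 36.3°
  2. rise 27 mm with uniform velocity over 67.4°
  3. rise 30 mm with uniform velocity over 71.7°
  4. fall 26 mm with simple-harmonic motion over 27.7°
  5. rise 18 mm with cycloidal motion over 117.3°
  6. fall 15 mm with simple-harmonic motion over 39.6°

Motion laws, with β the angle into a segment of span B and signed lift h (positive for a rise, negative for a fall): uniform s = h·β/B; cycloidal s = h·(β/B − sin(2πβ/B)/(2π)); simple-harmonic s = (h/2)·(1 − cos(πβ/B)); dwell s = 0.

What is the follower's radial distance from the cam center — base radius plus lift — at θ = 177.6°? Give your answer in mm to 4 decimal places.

seg 1 [0°–36.3°] dwell: s stays 0.0000
seg 2 [36.3°–103.7°] uniform, h=27: full span → s += 27 → s = 27.0000
seg 3 [103.7°–175.4°] uniform, h=30: full span → s += 30 → s = 57.0000
seg 4 [175.4°–203.1°] simple-harmonic, h=-26: θ=177.6° here. β=2.2, B=27.7. -26/2·(1 − cos(π·0.0794)) = -0.4026 → s = 56.5974
radial distance = base radius + s = 24 + 56.5974 = 80.5974

80.5974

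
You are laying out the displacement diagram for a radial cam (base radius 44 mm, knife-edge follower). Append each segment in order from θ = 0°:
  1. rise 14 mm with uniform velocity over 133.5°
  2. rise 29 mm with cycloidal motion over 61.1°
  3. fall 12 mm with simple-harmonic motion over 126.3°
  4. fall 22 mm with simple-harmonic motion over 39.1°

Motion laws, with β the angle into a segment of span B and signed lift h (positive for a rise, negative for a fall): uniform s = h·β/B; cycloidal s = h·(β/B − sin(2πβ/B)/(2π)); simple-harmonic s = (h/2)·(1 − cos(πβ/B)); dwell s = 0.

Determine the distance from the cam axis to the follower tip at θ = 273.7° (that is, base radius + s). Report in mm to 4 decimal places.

seg 1 [0°–133.5°] uniform, h=14: full span → s += 14 → s = 14.0000
seg 2 [133.5°–194.6°] cycloidal, h=29: full span → s += 29 → s = 43.0000
seg 3 [194.6°–320.9°] simple-harmonic, h=-12: θ=273.7° here. β=79.1, B=126.3. -12/2·(1 − cos(π·0.6263)) = -8.3185 → s = 34.6815
radial distance = base radius + s = 44 + 34.6815 = 78.6815

78.6815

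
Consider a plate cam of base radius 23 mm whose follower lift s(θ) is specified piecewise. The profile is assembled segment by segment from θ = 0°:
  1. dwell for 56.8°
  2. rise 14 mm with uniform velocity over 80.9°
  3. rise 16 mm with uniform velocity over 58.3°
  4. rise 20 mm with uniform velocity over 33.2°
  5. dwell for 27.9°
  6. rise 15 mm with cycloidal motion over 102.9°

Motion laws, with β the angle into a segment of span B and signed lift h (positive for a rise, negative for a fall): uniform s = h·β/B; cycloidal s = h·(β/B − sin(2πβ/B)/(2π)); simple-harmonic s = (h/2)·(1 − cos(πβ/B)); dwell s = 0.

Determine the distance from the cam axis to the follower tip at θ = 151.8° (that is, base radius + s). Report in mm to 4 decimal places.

seg 1 [0°–56.8°] dwell: s stays 0.0000
seg 2 [56.8°–137.7°] uniform, h=14: full span → s += 14 → s = 14.0000
seg 3 [137.7°–196°] uniform, h=16: θ=151.8° here. β=14.1, B=58.3. 16·14.1/58.3 = 3.8696 → s = 17.8696
radial distance = base radius + s = 23 + 17.8696 = 40.8696

40.8696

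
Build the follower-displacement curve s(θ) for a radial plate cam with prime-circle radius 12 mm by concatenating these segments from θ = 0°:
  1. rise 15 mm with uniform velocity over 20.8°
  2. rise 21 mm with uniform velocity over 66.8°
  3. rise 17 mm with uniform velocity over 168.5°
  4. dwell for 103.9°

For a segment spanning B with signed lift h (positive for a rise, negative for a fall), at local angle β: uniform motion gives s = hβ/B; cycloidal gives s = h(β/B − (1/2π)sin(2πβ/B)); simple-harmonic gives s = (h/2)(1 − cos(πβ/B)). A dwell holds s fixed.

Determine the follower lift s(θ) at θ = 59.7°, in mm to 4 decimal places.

seg 1 [0°–20.8°] uniform, h=15: full span → s += 15 → s = 15.0000
seg 2 [20.8°–87.6°] uniform, h=21: θ=59.7° here. β=38.9, B=66.8. 21·38.9/66.8 = 12.2290 → s = 27.2290

27.2290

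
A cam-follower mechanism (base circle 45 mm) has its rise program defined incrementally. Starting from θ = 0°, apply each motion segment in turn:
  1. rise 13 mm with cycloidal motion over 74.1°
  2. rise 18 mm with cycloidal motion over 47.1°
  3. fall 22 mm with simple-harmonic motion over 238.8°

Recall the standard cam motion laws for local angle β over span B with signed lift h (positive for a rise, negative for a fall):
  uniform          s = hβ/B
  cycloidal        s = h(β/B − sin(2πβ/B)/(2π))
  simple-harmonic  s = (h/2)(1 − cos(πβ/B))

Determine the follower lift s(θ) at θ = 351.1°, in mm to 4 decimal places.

seg 1 [0°–74.1°] cycloidal, h=13: full span → s += 13 → s = 13.0000
seg 2 [74.1°–121.2°] cycloidal, h=18: full span → s += 18 → s = 31.0000
seg 3 [121.2°–360°] simple-harmonic, h=-22: θ=351.1° here. β=229.9, B=238.8. -22/2·(1 − cos(π·0.9627)) = -21.9247 → s = 9.0753

9.0753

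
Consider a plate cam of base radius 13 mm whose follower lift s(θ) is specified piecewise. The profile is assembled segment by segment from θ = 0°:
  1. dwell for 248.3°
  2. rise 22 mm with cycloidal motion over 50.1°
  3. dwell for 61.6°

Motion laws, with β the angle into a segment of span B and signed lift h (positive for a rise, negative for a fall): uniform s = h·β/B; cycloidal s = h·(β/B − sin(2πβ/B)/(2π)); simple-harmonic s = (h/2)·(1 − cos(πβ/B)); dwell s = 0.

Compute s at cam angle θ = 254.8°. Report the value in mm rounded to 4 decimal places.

seg 1 [0°–248.3°] dwell: s stays 0.0000
seg 2 [248.3°–298.4°] cycloidal, h=22: θ=254.8° here. β=6.5, B=50.1. 22·(0.1297 − sin(2π·0.1297)/(2π)) = 0.3058 → s = 0.3058

0.3058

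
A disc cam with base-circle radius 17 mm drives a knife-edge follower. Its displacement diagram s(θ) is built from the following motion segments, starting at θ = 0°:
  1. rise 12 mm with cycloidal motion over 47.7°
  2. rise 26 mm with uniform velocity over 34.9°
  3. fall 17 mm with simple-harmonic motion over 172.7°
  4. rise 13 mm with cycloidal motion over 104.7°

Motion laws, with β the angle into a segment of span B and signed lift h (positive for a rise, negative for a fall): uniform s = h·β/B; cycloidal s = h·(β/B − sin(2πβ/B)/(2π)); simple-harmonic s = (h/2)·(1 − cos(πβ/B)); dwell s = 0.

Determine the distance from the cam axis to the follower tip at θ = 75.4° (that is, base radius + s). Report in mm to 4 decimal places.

seg 1 [0°–47.7°] cycloidal, h=12: full span → s += 12 → s = 12.0000
seg 2 [47.7°–82.6°] uniform, h=26: θ=75.4° here. β=27.7, B=34.9. 26·27.7/34.9 = 20.6361 → s = 32.6361
radial distance = base radius + s = 17 + 32.6361 = 49.6361

49.6361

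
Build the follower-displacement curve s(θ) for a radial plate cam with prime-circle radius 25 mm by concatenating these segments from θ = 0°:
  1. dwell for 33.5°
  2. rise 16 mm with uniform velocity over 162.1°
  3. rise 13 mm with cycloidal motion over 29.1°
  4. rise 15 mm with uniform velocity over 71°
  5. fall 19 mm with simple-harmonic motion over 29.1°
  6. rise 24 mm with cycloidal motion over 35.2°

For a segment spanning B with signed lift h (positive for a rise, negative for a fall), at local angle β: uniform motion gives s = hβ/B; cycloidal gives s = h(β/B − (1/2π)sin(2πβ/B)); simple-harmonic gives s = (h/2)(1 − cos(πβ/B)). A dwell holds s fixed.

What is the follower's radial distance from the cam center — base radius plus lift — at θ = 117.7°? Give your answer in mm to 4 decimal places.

seg 1 [0°–33.5°] dwell: s stays 0.0000
seg 2 [33.5°–195.6°] uniform, h=16: θ=117.7° here. β=84.2, B=162.1. 16·84.2/162.1 = 8.3109 → s = 8.3109
radial distance = base radius + s = 25 + 8.3109 = 33.3109

33.3109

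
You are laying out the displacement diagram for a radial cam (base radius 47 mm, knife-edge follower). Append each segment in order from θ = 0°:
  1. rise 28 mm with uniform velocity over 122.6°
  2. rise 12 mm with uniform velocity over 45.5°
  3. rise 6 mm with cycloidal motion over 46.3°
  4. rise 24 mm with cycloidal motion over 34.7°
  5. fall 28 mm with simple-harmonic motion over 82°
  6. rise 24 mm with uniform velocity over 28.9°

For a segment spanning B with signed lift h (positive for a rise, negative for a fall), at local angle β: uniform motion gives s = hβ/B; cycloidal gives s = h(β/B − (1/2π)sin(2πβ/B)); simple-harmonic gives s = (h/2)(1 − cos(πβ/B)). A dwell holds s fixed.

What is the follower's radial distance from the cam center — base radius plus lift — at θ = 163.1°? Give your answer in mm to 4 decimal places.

seg 1 [0°–122.6°] uniform, h=28: full span → s += 28 → s = 28.0000
seg 2 [122.6°–168.1°] uniform, h=12: θ=163.1° here. β=40.5, B=45.5. 12·40.5/45.5 = 10.6813 → s = 38.6813
radial distance = base radius + s = 47 + 38.6813 = 85.6813

85.6813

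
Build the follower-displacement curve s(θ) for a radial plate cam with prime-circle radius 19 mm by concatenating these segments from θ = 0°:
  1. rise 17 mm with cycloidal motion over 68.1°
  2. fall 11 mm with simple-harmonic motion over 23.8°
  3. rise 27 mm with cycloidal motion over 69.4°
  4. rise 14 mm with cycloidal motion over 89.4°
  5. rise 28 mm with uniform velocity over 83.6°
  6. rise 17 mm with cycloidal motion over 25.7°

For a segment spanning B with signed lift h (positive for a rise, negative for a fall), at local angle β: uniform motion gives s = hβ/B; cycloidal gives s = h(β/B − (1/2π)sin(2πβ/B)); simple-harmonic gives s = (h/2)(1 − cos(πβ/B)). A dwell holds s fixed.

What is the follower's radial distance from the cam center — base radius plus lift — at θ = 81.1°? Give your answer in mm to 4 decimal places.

seg 1 [0°–68.1°] cycloidal, h=17: full span → s += 17 → s = 17.0000
seg 2 [68.1°–91.9°] simple-harmonic, h=-11: θ=81.1° here. β=13, B=23.8. -11/2·(1 − cos(π·0.5462)) = -6.2958 → s = 10.7042
radial distance = base radius + s = 19 + 10.7042 = 29.7042

29.7042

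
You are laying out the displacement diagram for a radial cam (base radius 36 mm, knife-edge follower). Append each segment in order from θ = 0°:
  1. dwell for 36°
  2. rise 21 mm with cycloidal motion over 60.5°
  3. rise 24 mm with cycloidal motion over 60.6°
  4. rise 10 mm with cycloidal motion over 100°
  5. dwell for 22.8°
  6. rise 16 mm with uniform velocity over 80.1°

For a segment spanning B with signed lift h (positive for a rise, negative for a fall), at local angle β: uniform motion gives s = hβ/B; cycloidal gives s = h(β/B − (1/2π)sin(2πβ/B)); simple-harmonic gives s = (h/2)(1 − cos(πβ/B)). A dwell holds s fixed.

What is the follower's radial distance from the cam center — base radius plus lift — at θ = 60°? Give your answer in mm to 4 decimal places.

seg 1 [0°–36°] dwell: s stays 0.0000
seg 2 [36°–96.5°] cycloidal, h=21: θ=60° here. β=24, B=60.5. 21·(0.3967 − sin(2π·0.3967)/(2π)) = 6.3103 → s = 6.3103
radial distance = base radius + s = 36 + 6.3103 = 42.3103

42.3103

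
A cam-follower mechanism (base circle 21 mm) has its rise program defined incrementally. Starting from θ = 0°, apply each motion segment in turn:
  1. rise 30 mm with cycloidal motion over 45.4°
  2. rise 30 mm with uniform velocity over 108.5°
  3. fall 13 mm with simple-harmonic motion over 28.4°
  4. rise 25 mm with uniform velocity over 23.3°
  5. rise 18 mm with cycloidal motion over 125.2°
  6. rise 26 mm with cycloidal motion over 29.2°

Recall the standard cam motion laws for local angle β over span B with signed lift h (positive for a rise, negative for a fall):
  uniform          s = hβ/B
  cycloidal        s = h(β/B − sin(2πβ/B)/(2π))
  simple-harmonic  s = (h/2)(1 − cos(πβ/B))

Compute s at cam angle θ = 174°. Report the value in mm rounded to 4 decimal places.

seg 1 [0°–45.4°] cycloidal, h=30: full span → s += 30 → s = 30.0000
seg 2 [45.4°–153.9°] uniform, h=30: full span → s += 30 → s = 60.0000
seg 3 [153.9°–182.3°] simple-harmonic, h=-13: θ=174° here. β=20.1, B=28.4. -13/2·(1 − cos(π·0.7077)) = -10.4474 → s = 49.5526

49.5526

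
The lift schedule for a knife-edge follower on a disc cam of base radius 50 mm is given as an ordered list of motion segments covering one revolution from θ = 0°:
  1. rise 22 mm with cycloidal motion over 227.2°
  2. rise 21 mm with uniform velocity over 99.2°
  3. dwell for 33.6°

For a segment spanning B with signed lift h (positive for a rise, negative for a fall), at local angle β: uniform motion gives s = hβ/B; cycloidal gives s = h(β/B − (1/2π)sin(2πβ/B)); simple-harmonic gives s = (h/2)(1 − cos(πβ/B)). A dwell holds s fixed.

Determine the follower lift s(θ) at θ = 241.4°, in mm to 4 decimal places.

seg 1 [0°–227.2°] cycloidal, h=22: full span → s += 22 → s = 22.0000
seg 2 [227.2°–326.4°] uniform, h=21: θ=241.4° here. β=14.2, B=99.2. 21·14.2/99.2 = 3.0060 → s = 25.0060

25.0060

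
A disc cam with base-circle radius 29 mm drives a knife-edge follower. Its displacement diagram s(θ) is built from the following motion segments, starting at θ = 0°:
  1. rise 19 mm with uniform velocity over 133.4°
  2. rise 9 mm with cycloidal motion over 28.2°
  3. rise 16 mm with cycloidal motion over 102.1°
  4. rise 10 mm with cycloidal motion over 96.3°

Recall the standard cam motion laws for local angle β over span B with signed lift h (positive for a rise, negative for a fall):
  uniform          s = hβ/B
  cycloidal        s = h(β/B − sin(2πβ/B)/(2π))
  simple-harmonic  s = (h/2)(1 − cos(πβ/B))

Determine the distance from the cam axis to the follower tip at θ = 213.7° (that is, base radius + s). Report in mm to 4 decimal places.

seg 1 [0°–133.4°] uniform, h=19: full span → s += 19 → s = 19.0000
seg 2 [133.4°–161.6°] cycloidal, h=9: full span → s += 9 → s = 28.0000
seg 3 [161.6°–263.7°] cycloidal, h=16: θ=213.7° here. β=52.1, B=102.1. 16·(0.5103 − sin(2π·0.5103)/(2π)) = 8.3290 → s = 36.3290
radial distance = base radius + s = 29 + 36.3290 = 65.3290

65.3290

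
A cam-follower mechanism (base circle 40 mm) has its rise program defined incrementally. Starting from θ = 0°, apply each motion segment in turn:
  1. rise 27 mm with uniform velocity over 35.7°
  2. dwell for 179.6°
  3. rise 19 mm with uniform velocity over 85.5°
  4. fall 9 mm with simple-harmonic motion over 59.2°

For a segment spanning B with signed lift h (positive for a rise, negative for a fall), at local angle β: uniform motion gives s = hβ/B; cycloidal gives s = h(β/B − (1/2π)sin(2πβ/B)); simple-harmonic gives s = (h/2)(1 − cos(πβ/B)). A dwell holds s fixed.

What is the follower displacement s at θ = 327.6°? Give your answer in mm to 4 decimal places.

seg 1 [0°–35.7°] uniform, h=27: full span → s += 27 → s = 27.0000
seg 2 [35.7°–215.3°] dwell: s stays 27.0000
seg 3 [215.3°–300.8°] uniform, h=19: full span → s += 19 → s = 46.0000
seg 4 [300.8°–360°] simple-harmonic, h=-9: θ=327.6° here. β=26.8, B=59.2. -9/2·(1 − cos(π·0.4527)) = -3.8338 → s = 42.1662

42.1662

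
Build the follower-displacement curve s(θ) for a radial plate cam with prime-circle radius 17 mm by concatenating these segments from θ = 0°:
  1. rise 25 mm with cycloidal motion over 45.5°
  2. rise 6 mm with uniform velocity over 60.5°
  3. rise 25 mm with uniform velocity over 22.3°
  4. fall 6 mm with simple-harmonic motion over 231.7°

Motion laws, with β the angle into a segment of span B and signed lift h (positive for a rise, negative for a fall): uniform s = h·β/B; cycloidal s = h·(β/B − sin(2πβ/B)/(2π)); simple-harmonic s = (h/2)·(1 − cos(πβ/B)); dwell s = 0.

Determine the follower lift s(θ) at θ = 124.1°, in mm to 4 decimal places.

seg 1 [0°–45.5°] cycloidal, h=25: full span → s += 25 → s = 25.0000
seg 2 [45.5°–106°] uniform, h=6: full span → s += 6 → s = 31.0000
seg 3 [106°–128.3°] uniform, h=25: θ=124.1° here. β=18.1, B=22.3. 25·18.1/22.3 = 20.2915 → s = 51.2915

51.2915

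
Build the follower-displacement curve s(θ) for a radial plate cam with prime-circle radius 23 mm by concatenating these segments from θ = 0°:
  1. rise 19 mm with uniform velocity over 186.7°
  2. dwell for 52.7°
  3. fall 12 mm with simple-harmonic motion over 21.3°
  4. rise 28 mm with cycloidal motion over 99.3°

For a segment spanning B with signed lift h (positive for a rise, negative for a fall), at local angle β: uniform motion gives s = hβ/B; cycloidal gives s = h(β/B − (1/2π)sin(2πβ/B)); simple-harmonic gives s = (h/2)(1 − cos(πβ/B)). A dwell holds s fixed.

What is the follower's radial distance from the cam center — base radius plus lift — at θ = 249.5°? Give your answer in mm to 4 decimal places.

seg 1 [0°–186.7°] uniform, h=19: full span → s += 19 → s = 19.0000
seg 2 [186.7°–239.4°] dwell: s stays 19.0000
seg 3 [239.4°–260.7°] simple-harmonic, h=-12: θ=249.5° here. β=10.1, B=21.3. -12/2·(1 − cos(π·0.4742)) = -5.5138 → s = 13.4862
radial distance = base radius + s = 23 + 13.4862 = 36.4862

36.4862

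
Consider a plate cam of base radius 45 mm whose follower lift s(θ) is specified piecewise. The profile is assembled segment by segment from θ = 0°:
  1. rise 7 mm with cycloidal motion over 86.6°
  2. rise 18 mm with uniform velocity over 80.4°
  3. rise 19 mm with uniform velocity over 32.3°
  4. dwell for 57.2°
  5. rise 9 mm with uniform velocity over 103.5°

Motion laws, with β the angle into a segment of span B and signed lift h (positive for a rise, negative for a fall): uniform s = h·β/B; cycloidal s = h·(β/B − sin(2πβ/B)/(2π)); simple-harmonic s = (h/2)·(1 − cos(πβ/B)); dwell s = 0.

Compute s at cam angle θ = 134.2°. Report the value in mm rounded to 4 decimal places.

seg 1 [0°–86.6°] cycloidal, h=7: full span → s += 7 → s = 7.0000
seg 2 [86.6°–167°] uniform, h=18: θ=134.2° here. β=47.6, B=80.4. 18·47.6/80.4 = 10.6567 → s = 17.6567

17.6567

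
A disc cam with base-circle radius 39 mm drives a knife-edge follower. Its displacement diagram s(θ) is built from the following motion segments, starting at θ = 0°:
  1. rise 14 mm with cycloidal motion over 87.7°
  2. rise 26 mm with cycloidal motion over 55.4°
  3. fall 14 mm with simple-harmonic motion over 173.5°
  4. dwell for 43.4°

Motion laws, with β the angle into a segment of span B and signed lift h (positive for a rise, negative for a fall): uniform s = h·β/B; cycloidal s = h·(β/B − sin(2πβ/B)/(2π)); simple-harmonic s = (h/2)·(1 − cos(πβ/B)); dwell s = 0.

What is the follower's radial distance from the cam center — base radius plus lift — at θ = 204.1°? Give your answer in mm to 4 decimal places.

seg 1 [0°–87.7°] cycloidal, h=14: full span → s += 14 → s = 14.0000
seg 2 [87.7°–143.1°] cycloidal, h=26: full span → s += 26 → s = 40.0000
seg 3 [143.1°–316.6°] simple-harmonic, h=-14: θ=204.1° here. β=61, B=173.5. -14/2·(1 − cos(π·0.3516)) = -3.8532 → s = 36.1468
radial distance = base radius + s = 39 + 36.1468 = 75.1468

75.1468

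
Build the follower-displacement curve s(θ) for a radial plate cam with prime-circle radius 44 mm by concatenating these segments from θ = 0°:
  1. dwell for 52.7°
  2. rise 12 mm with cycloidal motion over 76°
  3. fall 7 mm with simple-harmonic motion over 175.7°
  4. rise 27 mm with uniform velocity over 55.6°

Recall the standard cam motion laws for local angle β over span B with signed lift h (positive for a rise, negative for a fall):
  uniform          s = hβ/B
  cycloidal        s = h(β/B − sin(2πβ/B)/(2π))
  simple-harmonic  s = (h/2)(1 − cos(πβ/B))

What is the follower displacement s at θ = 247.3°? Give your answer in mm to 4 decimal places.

seg 1 [0°–52.7°] dwell: s stays 0.0000
seg 2 [52.7°–128.7°] cycloidal, h=12: full span → s += 12 → s = 12.0000
seg 3 [128.7°–304.4°] simple-harmonic, h=-7: θ=247.3° here. β=118.6, B=175.7. -7/2·(1 − cos(π·0.6750)) = -5.3289 → s = 6.6711

6.6711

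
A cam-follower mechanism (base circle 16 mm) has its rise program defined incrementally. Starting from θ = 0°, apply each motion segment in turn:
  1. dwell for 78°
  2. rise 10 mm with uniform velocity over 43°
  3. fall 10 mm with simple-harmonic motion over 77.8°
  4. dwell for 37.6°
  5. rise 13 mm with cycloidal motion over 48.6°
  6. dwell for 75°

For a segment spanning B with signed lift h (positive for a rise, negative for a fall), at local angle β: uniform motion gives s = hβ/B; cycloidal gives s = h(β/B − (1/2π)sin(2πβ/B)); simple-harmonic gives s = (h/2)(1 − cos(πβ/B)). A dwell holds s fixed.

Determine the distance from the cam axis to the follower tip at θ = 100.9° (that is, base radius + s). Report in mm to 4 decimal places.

seg 1 [0°–78°] dwell: s stays 0.0000
seg 2 [78°–121°] uniform, h=10: θ=100.9° here. β=22.9, B=43. 10·22.9/43 = 5.3256 → s = 5.3256
radial distance = base radius + s = 16 + 5.3256 = 21.3256

21.3256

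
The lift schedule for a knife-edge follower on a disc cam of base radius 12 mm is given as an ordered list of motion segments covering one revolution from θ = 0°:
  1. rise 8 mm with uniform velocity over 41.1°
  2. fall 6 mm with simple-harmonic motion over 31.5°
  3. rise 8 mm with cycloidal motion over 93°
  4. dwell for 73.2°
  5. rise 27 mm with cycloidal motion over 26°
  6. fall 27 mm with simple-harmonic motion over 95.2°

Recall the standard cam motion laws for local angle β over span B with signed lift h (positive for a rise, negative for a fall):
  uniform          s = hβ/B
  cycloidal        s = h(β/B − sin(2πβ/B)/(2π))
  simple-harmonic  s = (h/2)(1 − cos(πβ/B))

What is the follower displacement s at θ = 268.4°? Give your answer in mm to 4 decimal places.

seg 1 [0°–41.1°] uniform, h=8: full span → s += 8 → s = 8.0000
seg 2 [41.1°–72.6°] simple-harmonic, h=-6: full span → s += -6 → s = 2.0000
seg 3 [72.6°–165.6°] cycloidal, h=8: full span → s += 8 → s = 10.0000
seg 4 [165.6°–238.8°] dwell: s stays 10.0000
seg 5 [238.8°–264.8°] cycloidal, h=27: full span → s += 27 → s = 37.0000
seg 6 [264.8°–360°] simple-harmonic, h=-27: θ=268.4° here. β=3.6, B=95.2. -27/2·(1 − cos(π·0.0378)) = -0.0952 → s = 36.9048

36.9048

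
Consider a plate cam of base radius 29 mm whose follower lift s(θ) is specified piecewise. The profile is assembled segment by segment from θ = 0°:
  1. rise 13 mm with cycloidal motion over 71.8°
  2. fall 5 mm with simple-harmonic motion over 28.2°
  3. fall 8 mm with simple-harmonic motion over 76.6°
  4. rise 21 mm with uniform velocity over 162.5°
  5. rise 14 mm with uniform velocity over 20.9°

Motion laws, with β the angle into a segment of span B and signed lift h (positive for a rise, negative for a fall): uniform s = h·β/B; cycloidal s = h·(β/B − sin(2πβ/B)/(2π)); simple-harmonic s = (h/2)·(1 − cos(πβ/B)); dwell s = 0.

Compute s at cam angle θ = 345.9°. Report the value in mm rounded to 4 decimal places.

seg 1 [0°–71.8°] cycloidal, h=13: full span → s += 13 → s = 13.0000
seg 2 [71.8°–100°] simple-harmonic, h=-5: full span → s += -5 → s = 8.0000
seg 3 [100°–176.6°] simple-harmonic, h=-8: full span → s += -8 → s = 0.0000
seg 4 [176.6°–339.1°] uniform, h=21: full span → s += 21 → s = 21.0000
seg 5 [339.1°–360°] uniform, h=14: θ=345.9° here. β=6.8, B=20.9. 14·6.8/20.9 = 4.5550 → s = 25.5550

25.5550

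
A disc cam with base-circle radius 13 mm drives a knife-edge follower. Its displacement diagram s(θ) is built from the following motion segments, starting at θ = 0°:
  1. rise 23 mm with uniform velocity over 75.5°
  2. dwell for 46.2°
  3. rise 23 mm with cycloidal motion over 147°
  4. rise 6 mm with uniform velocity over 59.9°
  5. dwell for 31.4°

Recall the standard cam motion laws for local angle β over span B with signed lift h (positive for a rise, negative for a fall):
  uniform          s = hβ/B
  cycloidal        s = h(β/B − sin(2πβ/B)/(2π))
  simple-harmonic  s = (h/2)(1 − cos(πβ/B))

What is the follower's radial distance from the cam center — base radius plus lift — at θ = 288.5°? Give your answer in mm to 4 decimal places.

seg 1 [0°–75.5°] uniform, h=23: full span → s += 23 → s = 23.0000
seg 2 [75.5°–121.7°] dwell: s stays 23.0000
seg 3 [121.7°–268.7°] cycloidal, h=23: full span → s += 23 → s = 46.0000
seg 4 [268.7°–328.6°] uniform, h=6: θ=288.5° here. β=19.8, B=59.9. 6·19.8/59.9 = 1.9833 → s = 47.9833
radial distance = base radius + s = 13 + 47.9833 = 60.9833

60.9833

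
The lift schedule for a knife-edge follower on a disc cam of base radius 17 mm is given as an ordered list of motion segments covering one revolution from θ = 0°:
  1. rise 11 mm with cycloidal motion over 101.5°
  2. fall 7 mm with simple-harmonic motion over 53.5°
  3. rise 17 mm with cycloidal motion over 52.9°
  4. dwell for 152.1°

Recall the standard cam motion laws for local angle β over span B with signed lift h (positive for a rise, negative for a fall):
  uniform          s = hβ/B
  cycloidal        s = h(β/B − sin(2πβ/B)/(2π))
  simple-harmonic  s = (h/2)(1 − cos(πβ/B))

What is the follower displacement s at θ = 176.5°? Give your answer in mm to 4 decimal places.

seg 1 [0°–101.5°] cycloidal, h=11: full span → s += 11 → s = 11.0000
seg 2 [101.5°–155°] simple-harmonic, h=-7: full span → s += -7 → s = 4.0000
seg 3 [155°–207.9°] cycloidal, h=17: θ=176.5° here. β=21.5, B=52.9. 17·(0.4064 − sin(2π·0.4064)/(2π)) = 5.4086 → s = 9.4086

9.4086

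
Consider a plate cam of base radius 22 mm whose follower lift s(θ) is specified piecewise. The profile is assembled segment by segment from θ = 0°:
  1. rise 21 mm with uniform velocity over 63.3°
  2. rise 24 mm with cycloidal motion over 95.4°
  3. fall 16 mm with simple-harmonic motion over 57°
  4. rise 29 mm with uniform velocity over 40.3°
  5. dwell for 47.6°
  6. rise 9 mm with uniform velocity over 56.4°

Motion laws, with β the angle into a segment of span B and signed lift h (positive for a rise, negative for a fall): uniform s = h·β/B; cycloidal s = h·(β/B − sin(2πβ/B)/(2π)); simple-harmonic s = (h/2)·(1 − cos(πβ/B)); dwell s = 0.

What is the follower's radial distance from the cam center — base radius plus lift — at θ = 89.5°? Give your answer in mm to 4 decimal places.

seg 1 [0°–63.3°] uniform, h=21: full span → s += 21 → s = 21.0000
seg 2 [63.3°–158.7°] cycloidal, h=24: θ=89.5° here. β=26.2, B=95.4. 24·(0.2746 − sin(2π·0.2746)/(2π)) = 2.8171 → s = 23.8171
radial distance = base radius + s = 22 + 23.8171 = 45.8171

45.8171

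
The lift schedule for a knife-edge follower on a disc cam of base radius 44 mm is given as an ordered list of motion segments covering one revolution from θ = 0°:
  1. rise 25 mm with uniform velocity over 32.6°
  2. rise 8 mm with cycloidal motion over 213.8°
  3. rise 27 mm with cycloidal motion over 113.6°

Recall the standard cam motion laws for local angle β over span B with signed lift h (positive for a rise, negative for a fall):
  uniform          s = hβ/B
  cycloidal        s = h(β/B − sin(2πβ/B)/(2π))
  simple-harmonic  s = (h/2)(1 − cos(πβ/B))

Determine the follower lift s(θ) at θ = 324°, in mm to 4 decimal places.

seg 1 [0°–32.6°] uniform, h=25: full span → s += 25 → s = 25.0000
seg 2 [32.6°–246.4°] cycloidal, h=8: full span → s += 8 → s = 33.0000
seg 3 [246.4°–360°] cycloidal, h=27: θ=324° here. β=77.6, B=113.6. 27·(0.6831 − sin(2π·0.6831)/(2π)) = 22.3668 → s = 55.3668

55.3668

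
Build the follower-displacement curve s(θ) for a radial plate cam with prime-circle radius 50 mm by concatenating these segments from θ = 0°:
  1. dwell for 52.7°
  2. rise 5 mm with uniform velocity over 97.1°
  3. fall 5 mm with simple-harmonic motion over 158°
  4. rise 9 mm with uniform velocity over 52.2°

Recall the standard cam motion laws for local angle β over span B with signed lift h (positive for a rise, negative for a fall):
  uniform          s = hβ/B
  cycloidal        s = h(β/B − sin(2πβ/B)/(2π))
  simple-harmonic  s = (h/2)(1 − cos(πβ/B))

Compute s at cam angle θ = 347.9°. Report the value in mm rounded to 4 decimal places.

seg 1 [0°–52.7°] dwell: s stays 0.0000
seg 2 [52.7°–149.8°] uniform, h=5: full span → s += 5 → s = 5.0000
seg 3 [149.8°–307.8°] simple-harmonic, h=-5: full span → s += -5 → s = 0.0000
seg 4 [307.8°–360°] uniform, h=9: θ=347.9° here. β=40.1, B=52.2. 9·40.1/52.2 = 6.9138 → s = 6.9138

6.9138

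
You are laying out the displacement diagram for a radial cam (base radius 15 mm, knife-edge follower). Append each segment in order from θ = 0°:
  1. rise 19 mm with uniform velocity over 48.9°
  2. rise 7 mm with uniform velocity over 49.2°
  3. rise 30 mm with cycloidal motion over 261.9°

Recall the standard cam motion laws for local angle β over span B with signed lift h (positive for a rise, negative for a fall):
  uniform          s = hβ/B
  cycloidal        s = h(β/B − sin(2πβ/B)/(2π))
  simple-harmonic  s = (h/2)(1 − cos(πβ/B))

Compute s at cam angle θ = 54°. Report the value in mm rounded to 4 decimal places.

seg 1 [0°–48.9°] uniform, h=19: full span → s += 19 → s = 19.0000
seg 2 [48.9°–98.1°] uniform, h=7: θ=54° here. β=5.1, B=49.2. 7·5.1/49.2 = 0.7256 → s = 19.7256

19.7256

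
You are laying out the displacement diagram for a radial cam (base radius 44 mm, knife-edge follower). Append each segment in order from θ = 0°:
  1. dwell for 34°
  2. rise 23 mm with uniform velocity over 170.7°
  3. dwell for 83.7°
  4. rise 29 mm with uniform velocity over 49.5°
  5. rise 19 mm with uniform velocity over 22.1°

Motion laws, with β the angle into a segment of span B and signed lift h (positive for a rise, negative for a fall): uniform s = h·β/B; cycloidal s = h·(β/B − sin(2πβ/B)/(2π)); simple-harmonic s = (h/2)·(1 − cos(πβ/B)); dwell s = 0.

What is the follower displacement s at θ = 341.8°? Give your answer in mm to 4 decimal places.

seg 1 [0°–34°] dwell: s stays 0.0000
seg 2 [34°–204.7°] uniform, h=23: full span → s += 23 → s = 23.0000
seg 3 [204.7°–288.4°] dwell: s stays 23.0000
seg 4 [288.4°–337.9°] uniform, h=29: full span → s += 29 → s = 52.0000
seg 5 [337.9°–360°] uniform, h=19: θ=341.8° here. β=3.9, B=22.1. 19·3.9/22.1 = 3.3529 → s = 55.3529

55.3529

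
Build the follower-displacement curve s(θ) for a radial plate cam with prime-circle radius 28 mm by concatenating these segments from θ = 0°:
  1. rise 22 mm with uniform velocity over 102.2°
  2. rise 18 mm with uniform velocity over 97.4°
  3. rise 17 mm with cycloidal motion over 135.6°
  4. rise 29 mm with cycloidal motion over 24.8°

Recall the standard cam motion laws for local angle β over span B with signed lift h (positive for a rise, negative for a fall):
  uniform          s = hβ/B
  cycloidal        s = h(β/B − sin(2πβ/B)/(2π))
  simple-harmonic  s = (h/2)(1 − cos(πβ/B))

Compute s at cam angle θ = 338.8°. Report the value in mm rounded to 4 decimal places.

seg 1 [0°–102.2°] uniform, h=22: full span → s += 22 → s = 22.0000
seg 2 [102.2°–199.6°] uniform, h=18: full span → s += 18 → s = 40.0000
seg 3 [199.6°–335.2°] cycloidal, h=17: full span → s += 17 → s = 57.0000
seg 4 [335.2°–360°] cycloidal, h=29: θ=338.8° here. β=3.6, B=24.8. 29·(0.1452 − sin(2π·0.1452)/(2π)) = 0.5599 → s = 57.5599

57.5599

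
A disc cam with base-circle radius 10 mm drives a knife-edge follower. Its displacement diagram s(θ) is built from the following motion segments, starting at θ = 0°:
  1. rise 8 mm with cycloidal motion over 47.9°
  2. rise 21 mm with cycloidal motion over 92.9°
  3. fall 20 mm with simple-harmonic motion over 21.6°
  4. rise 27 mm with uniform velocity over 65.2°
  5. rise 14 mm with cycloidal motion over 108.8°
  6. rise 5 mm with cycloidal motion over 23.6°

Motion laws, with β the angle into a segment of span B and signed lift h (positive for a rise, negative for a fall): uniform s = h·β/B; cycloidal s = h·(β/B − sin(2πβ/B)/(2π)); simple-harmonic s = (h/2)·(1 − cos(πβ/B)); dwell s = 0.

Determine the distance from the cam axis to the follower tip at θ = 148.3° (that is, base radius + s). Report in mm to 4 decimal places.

seg 1 [0°–47.9°] cycloidal, h=8: full span → s += 8 → s = 8.0000
seg 2 [47.9°–140.8°] cycloidal, h=21: full span → s += 21 → s = 29.0000
seg 3 [140.8°–162.4°] simple-harmonic, h=-20: θ=148.3° here. β=7.5, B=21.6. -20/2·(1 − cos(π·0.3472)) = -5.3825 → s = 23.6175
radial distance = base radius + s = 10 + 23.6175 = 33.6175

33.6175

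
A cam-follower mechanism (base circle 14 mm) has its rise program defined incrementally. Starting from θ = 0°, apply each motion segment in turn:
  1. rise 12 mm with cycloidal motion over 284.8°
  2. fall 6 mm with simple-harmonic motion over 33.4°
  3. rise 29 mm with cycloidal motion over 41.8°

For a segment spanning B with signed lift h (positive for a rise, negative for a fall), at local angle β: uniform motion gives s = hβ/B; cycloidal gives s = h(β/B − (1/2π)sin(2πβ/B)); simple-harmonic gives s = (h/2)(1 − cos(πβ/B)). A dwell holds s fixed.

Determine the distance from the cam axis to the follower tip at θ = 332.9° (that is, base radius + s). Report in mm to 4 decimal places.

seg 1 [0°–284.8°] cycloidal, h=12: full span → s += 12 → s = 12.0000
seg 2 [284.8°–318.2°] simple-harmonic, h=-6: full span → s += -6 → s = 6.0000
seg 3 [318.2°–360°] cycloidal, h=29: θ=332.9° here. β=14.7, B=41.8. 29·(0.3517 − sin(2π·0.3517)/(2π)) = 6.4933 → s = 12.4933
radial distance = base radius + s = 14 + 12.4933 = 26.4933

26.4933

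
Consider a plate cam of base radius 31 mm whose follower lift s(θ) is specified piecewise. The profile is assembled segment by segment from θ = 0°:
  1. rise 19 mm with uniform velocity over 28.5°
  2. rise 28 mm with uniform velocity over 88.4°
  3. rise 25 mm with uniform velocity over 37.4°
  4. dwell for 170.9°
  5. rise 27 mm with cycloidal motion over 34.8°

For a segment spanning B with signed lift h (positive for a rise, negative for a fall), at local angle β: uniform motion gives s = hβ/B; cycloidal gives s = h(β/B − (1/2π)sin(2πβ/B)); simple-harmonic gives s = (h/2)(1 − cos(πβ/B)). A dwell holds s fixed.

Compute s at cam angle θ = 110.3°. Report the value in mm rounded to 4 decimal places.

seg 1 [0°–28.5°] uniform, h=19: full span → s += 19 → s = 19.0000
seg 2 [28.5°–116.9°] uniform, h=28: θ=110.3° here. β=81.8, B=88.4. 28·81.8/88.4 = 25.9095 → s = 44.9095

44.9095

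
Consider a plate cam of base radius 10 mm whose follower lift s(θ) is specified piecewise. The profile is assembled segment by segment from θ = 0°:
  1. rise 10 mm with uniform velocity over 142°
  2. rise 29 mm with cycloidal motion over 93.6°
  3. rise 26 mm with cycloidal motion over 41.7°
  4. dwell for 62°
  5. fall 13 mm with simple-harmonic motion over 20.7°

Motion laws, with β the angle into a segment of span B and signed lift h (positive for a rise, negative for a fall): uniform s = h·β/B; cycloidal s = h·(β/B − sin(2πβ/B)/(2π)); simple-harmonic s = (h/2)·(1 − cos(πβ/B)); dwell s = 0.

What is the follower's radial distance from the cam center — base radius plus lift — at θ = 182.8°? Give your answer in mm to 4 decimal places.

seg 1 [0°–142°] uniform, h=10: full span → s += 10 → s = 10.0000
seg 2 [142°–235.6°] cycloidal, h=29: θ=182.8° here. β=40.8, B=93.6. 29·(0.4359 − sin(2π·0.4359)/(2π)) = 10.8319 → s = 20.8319
radial distance = base radius + s = 10 + 20.8319 = 30.8319

30.8319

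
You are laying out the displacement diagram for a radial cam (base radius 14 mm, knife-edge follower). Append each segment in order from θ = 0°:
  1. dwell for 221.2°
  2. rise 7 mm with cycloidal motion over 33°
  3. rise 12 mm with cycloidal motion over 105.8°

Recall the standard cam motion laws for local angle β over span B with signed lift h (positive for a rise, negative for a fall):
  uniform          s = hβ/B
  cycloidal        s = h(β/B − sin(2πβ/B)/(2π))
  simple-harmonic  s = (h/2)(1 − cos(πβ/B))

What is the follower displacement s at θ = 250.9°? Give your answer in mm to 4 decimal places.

seg 1 [0°–221.2°] dwell: s stays 0.0000
seg 2 [221.2°–254.2°] cycloidal, h=7: θ=250.9° here. β=29.7, B=33. 7·(0.9000 − sin(2π·0.9000)/(2π)) = 6.9548 → s = 6.9548

6.9548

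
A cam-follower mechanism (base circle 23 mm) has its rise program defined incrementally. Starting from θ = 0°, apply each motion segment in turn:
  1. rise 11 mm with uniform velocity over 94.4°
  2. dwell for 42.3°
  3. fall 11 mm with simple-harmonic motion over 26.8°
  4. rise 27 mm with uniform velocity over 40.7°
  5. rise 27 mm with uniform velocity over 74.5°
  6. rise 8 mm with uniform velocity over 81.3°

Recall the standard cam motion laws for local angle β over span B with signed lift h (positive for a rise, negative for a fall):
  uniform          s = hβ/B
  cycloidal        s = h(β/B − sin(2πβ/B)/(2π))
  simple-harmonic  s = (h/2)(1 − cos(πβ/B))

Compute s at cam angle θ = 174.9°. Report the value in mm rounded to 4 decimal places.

seg 1 [0°–94.4°] uniform, h=11: full span → s += 11 → s = 11.0000
seg 2 [94.4°–136.7°] dwell: s stays 11.0000
seg 3 [136.7°–163.5°] simple-harmonic, h=-11: full span → s += -11 → s = 0.0000
seg 4 [163.5°–204.2°] uniform, h=27: θ=174.9° here. β=11.4, B=40.7. 27·11.4/40.7 = 7.5627 → s = 7.5627

7.5627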